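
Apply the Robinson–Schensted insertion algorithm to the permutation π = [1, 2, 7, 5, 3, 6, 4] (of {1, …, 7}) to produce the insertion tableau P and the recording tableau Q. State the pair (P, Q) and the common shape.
P = [1, 2, 3, 4] / [5, 6] / [7];  Q = [1, 2, 3, 6] / [4, 7] / [5];  common shape = (4, 2, 1)

Row-insert the values π_1, π_2, … into P one at a time, bumping the leftmost entry strictly greater than the inserted value down to the next row. The recording tableau Q records, in position (i, j), the step at which that cell was added to P.
  Insert 1 (step 1): P = [1];  Q = [1]
  Insert 2 (step 2): P = [1, 2];  Q = [1, 2]
  Insert 7 (step 3): P = [1, 2, 7];  Q = [1, 2, 3]
  Insert 5 (step 4): P = [1, 2, 5] / [7];  Q = [1, 2, 3] / [4]
  Insert 3 (step 5): P = [1, 2, 3] / [5] / [7];  Q = [1, 2, 3] / [4] / [5]
  Insert 6 (step 6): P = [1, 2, 3, 6] / [5] / [7];  Q = [1, 2, 3, 6] / [4] / [5]
  Insert 4 (step 7): P = [1, 2, 3, 4] / [5, 6] / [7];  Q = [1, 2, 3, 6] / [4, 7] / [5]
Final shape: (4, 2, 1).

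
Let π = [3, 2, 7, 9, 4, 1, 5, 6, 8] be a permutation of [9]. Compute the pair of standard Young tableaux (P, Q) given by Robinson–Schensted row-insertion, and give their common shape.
P = [1, 4, 5, 6, 8] / [2, 7, 9] / [3];  Q = [1, 3, 4, 8, 9] / [2, 5, 7] / [6];  common shape = (5, 3, 1)

Row-insert the values π_1, π_2, … into P one at a time, bumping the leftmost entry strictly greater than the inserted value down to the next row. The recording tableau Q records, in position (i, j), the step at which that cell was added to P.
  Insert 3 (step 1): P = [3];  Q = [1]
  Insert 2 (step 2): P = [2] / [3];  Q = [1] / [2]
  Insert 7 (step 3): P = [2, 7] / [3];  Q = [1, 3] / [2]
  Insert 9 (step 4): P = [2, 7, 9] / [3];  Q = [1, 3, 4] / [2]
  Insert 4 (step 5): P = [2, 4, 9] / [3, 7];  Q = [1, 3, 4] / [2, 5]
  Insert 1 (step 6): P = [1, 4, 9] / [2, 7] / [3];  Q = [1, 3, 4] / [2, 5] / [6]
  Insert 5 (step 7): P = [1, 4, 5] / [2, 7, 9] / [3];  Q = [1, 3, 4] / [2, 5, 7] / [6]
  Insert 6 (step 8): P = [1, 4, 5, 6] / [2, 7, 9] / [3];  Q = [1, 3, 4, 8] / [2, 5, 7] / [6]
  Insert 8 (step 9): P = [1, 4, 5, 6, 8] / [2, 7, 9] / [3];  Q = [1, 3, 4, 8, 9] / [2, 5, 7] / [6]
Final shape: (5, 3, 1).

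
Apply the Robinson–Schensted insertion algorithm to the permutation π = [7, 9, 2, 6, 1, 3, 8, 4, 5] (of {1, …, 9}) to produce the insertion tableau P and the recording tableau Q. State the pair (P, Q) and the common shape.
P = [1, 3, 4, 5] / [2, 6, 8] / [7, 9];  Q = [1, 2, 7, 9] / [3, 4, 8] / [5, 6];  common shape = (4, 3, 2)

Row-insert the values π_1, π_2, … into P one at a time, bumping the leftmost entry strictly greater than the inserted value down to the next row. The recording tableau Q records, in position (i, j), the step at which that cell was added to P.
  Insert 7 (step 1): P = [7];  Q = [1]
  Insert 9 (step 2): P = [7, 9];  Q = [1, 2]
  Insert 2 (step 3): P = [2, 9] / [7];  Q = [1, 2] / [3]
  Insert 6 (step 4): P = [2, 6] / [7, 9];  Q = [1, 2] / [3, 4]
  Insert 1 (step 5): P = [1, 6] / [2, 9] / [7];  Q = [1, 2] / [3, 4] / [5]
  Insert 3 (step 6): P = [1, 3] / [2, 6] / [7, 9];  Q = [1, 2] / [3, 4] / [5, 6]
  Insert 8 (step 7): P = [1, 3, 8] / [2, 6] / [7, 9];  Q = [1, 2, 7] / [3, 4] / [5, 6]
  Insert 4 (step 8): P = [1, 3, 4] / [2, 6, 8] / [7, 9];  Q = [1, 2, 7] / [3, 4, 8] / [5, 6]
  Insert 5 (step 9): P = [1, 3, 4, 5] / [2, 6, 8] / [7, 9];  Q = [1, 2, 7, 9] / [3, 4, 8] / [5, 6]
Final shape: (4, 3, 2).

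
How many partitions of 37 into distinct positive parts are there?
q(37) = 760

A partition into distinct parts is a strictly decreasing sequence summing to n. The recurrence d(n, m) = d(n, m−1) + d(n−m, m−1) (use part m at most once) with q(n) = d(n, n) gives q(37) = 760. (Euler's theorem: # distinct-part partitions = # odd-part partitions.)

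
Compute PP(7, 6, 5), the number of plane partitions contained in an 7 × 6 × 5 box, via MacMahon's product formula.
PP(7, 6, 5) = 739309710568

Evaluate the triple product over i = 1..7, j = 1..6, k = 1..5. The factors are (2/1) · (3/2) · (4/3) · (5/4) · (6/5) · (3/2) · (4/3) · (5/4) · … (210 factors total). The numerators and denominators telescope so the product is an integer; carrying out the multiplication exactly gives PP(7, 6, 5) = 739309710568.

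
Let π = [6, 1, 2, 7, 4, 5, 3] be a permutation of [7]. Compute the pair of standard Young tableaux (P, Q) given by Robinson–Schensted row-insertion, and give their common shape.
P = [1, 2, 3, 5] / [4, 7] / [6];  Q = [1, 3, 4, 6] / [2, 5] / [7];  common shape = (4, 2, 1)

Row-insert the values π_1, π_2, … into P one at a time, bumping the leftmost entry strictly greater than the inserted value down to the next row. The recording tableau Q records, in position (i, j), the step at which that cell was added to P.
  Insert 6 (step 1): P = [6];  Q = [1]
  Insert 1 (step 2): P = [1] / [6];  Q = [1] / [2]
  Insert 2 (step 3): P = [1, 2] / [6];  Q = [1, 3] / [2]
  Insert 7 (step 4): P = [1, 2, 7] / [6];  Q = [1, 3, 4] / [2]
  Insert 4 (step 5): P = [1, 2, 4] / [6, 7];  Q = [1, 3, 4] / [2, 5]
  Insert 5 (step 6): P = [1, 2, 4, 5] / [6, 7];  Q = [1, 3, 4, 6] / [2, 5]
  Insert 3 (step 7): P = [1, 2, 3, 5] / [4, 7] / [6];  Q = [1, 3, 4, 6] / [2, 5] / [7]
Final shape: (4, 2, 1).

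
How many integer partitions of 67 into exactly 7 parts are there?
p(67, 7 parts) = 43819

Partitions of n into exactly k parts are in bijection with partitions of n − k into at most k parts (subtract 1 from each part). So p(67, exactly 7) = p(60, parts ≤ 7). Computing via the recurrence p(m, j) = p(m, j−1) + p(m−j, j) gives 43819.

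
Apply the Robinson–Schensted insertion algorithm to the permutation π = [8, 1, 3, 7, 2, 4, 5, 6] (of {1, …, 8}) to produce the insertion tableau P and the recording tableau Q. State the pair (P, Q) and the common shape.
P = [1, 2, 4, 5, 6] / [3, 7] / [8];  Q = [1, 3, 4, 7, 8] / [2, 6] / [5];  common shape = (5, 2, 1)

Row-insert the values π_1, π_2, … into P one at a time, bumping the leftmost entry strictly greater than the inserted value down to the next row. The recording tableau Q records, in position (i, j), the step at which that cell was added to P.
  Insert 8 (step 1): P = [8];  Q = [1]
  Insert 1 (step 2): P = [1] / [8];  Q = [1] / [2]
  Insert 3 (step 3): P = [1, 3] / [8];  Q = [1, 3] / [2]
  Insert 7 (step 4): P = [1, 3, 7] / [8];  Q = [1, 3, 4] / [2]
  Insert 2 (step 5): P = [1, 2, 7] / [3] / [8];  Q = [1, 3, 4] / [2] / [5]
  Insert 4 (step 6): P = [1, 2, 4] / [3, 7] / [8];  Q = [1, 3, 4] / [2, 6] / [5]
  Insert 5 (step 7): P = [1, 2, 4, 5] / [3, 7] / [8];  Q = [1, 3, 4, 7] / [2, 6] / [5]
  Insert 6 (step 8): P = [1, 2, 4, 5, 6] / [3, 7] / [8];  Q = [1, 3, 4, 7, 8] / [2, 6] / [5]
Final shape: (5, 2, 1).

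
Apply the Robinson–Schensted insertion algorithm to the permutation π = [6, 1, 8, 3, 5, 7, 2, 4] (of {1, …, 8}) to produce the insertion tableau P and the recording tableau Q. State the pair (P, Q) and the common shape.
P = [1, 2, 4, 7] / [3, 5] / [6, 8];  Q = [1, 3, 5, 6] / [2, 4] / [7, 8];  common shape = (4, 2, 2)

Row-insert the values π_1, π_2, … into P one at a time, bumping the leftmost entry strictly greater than the inserted value down to the next row. The recording tableau Q records, in position (i, j), the step at which that cell was added to P.
  Insert 6 (step 1): P = [6];  Q = [1]
  Insert 1 (step 2): P = [1] / [6];  Q = [1] / [2]
  Insert 8 (step 3): P = [1, 8] / [6];  Q = [1, 3] / [2]
  Insert 3 (step 4): P = [1, 3] / [6, 8];  Q = [1, 3] / [2, 4]
  Insert 5 (step 5): P = [1, 3, 5] / [6, 8];  Q = [1, 3, 5] / [2, 4]
  Insert 7 (step 6): P = [1, 3, 5, 7] / [6, 8];  Q = [1, 3, 5, 6] / [2, 4]
  Insert 2 (step 7): P = [1, 2, 5, 7] / [3, 8] / [6];  Q = [1, 3, 5, 6] / [2, 4] / [7]
  Insert 4 (step 8): P = [1, 2, 4, 7] / [3, 5] / [6, 8];  Q = [1, 3, 5, 6] / [2, 4] / [7, 8]
Final shape: (4, 2, 2).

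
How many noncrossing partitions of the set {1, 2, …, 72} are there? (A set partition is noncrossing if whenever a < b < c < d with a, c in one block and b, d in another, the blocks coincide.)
C_72 = 20276890389709399862928998568254641025700

These noncrossing partitions are counted by the Catalan number C_n = (1/(n + 1)) · C(2n, n). For n = 72: C_72 = (1/73) · C(144, 72) = 1480212998448786189993816895482588794876100/73 = 20276890389709399862928998568254641025700.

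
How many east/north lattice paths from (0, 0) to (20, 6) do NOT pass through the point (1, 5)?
Number of paths = 230110

Total paths from (0, 0) to (20, 6): C(26, 20) = 230230. Paths through (1, 5): (paths (0, 0) → (1, 5)) × (paths (1, 5) → (20, 6)) = C(6, 1) · C(20, 19) = 6 · 20 = 120. Avoidance count = 230230 − 120 = 230110.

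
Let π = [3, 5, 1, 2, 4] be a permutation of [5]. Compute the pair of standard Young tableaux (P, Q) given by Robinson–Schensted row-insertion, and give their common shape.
P = [1, 2, 4] / [3, 5];  Q = [1, 2, 5] / [3, 4];  common shape = (3, 2)

Row-insert the values π_1, π_2, … into P one at a time, bumping the leftmost entry strictly greater than the inserted value down to the next row. The recording tableau Q records, in position (i, j), the step at which that cell was added to P.
  Insert 3 (step 1): P = [3];  Q = [1]
  Insert 5 (step 2): P = [3, 5];  Q = [1, 2]
  Insert 1 (step 3): P = [1, 5] / [3];  Q = [1, 2] / [3]
  Insert 2 (step 4): P = [1, 2] / [3, 5];  Q = [1, 2] / [3, 4]
  Insert 4 (step 5): P = [1, 2, 4] / [3, 5];  Q = [1, 2, 5] / [3, 4]
Final shape: (3, 2).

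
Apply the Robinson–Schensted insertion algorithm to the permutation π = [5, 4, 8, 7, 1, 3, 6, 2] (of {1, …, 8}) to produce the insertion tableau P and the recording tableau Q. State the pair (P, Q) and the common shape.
P = [1, 2, 6] / [3, 7] / [4, 8] / [5];  Q = [1, 3, 7] / [2, 4] / [5, 6] / [8];  common shape = (3, 2, 2, 1)

Row-insert the values π_1, π_2, … into P one at a time, bumping the leftmost entry strictly greater than the inserted value down to the next row. The recording tableau Q records, in position (i, j), the step at which that cell was added to P.
  Insert 5 (step 1): P = [5];  Q = [1]
  Insert 4 (step 2): P = [4] / [5];  Q = [1] / [2]
  Insert 8 (step 3): P = [4, 8] / [5];  Q = [1, 3] / [2]
  Insert 7 (step 4): P = [4, 7] / [5, 8];  Q = [1, 3] / [2, 4]
  Insert 1 (step 5): P = [1, 7] / [4, 8] / [5];  Q = [1, 3] / [2, 4] / [5]
  Insert 3 (step 6): P = [1, 3] / [4, 7] / [5, 8];  Q = [1, 3] / [2, 4] / [5, 6]
  Insert 6 (step 7): P = [1, 3, 6] / [4, 7] / [5, 8];  Q = [1, 3, 7] / [2, 4] / [5, 6]
  Insert 2 (step 8): P = [1, 2, 6] / [3, 7] / [4, 8] / [5];  Q = [1, 3, 7] / [2, 4] / [5, 6] / [8]
Final shape: (3, 2, 2, 1).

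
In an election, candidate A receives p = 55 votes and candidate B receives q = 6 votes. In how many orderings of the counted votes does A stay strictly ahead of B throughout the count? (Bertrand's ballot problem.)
Strict-lead orderings = 44602348

Total orderings of the 61 votes with 55 for A: C(61, 55) = 55525372. By the Bertrand ballot formula (Cycle Lemma / reflection principle), the number of orderings in which A is strictly ahead of B throughout is (p − q)/(p + q) · C(p + q, p) = (55 − 6)/(55 + 6) · 55525372 = 44602348.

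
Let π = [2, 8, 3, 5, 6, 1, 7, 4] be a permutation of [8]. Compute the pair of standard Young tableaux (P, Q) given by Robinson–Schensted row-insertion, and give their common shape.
P = [1, 3, 4, 6, 7] / [2, 5] / [8];  Q = [1, 2, 4, 5, 7] / [3, 8] / [6];  common shape = (5, 2, 1)

Row-insert the values π_1, π_2, … into P one at a time, bumping the leftmost entry strictly greater than the inserted value down to the next row. The recording tableau Q records, in position (i, j), the step at which that cell was added to P.
  Insert 2 (step 1): P = [2];  Q = [1]
  Insert 8 (step 2): P = [2, 8];  Q = [1, 2]
  Insert 3 (step 3): P = [2, 3] / [8];  Q = [1, 2] / [3]
  Insert 5 (step 4): P = [2, 3, 5] / [8];  Q = [1, 2, 4] / [3]
  Insert 6 (step 5): P = [2, 3, 5, 6] / [8];  Q = [1, 2, 4, 5] / [3]
  Insert 1 (step 6): P = [1, 3, 5, 6] / [2] / [8];  Q = [1, 2, 4, 5] / [3] / [6]
  Insert 7 (step 7): P = [1, 3, 5, 6, 7] / [2] / [8];  Q = [1, 2, 4, 5, 7] / [3] / [6]
  Insert 4 (step 8): P = [1, 3, 4, 6, 7] / [2, 5] / [8];  Q = [1, 2, 4, 5, 7] / [3, 8] / [6]
Final shape: (5, 2, 1).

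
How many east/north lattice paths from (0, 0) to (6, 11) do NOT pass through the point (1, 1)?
Number of paths = 6370

Total paths from (0, 0) to (6, 11): C(17, 6) = 12376. Paths through (1, 1): (paths (0, 0) → (1, 1)) × (paths (1, 1) → (6, 11)) = C(2, 1) · C(15, 5) = 2 · 3003 = 6006. Avoidance count = 12376 − 6006 = 6370.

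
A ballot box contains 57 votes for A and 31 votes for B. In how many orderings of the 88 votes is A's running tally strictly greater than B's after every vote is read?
Strict-lead orderings = 164447996660514489754416

Total orderings of the 88 votes with 57 for A: C(88, 57) = 556593219466356734553408. By the Bertrand ballot formula (Cycle Lemma / reflection principle), the number of orderings in which A is strictly ahead of B throughout is (p − q)/(p + q) · C(p + q, p) = (57 − 31)/(57 + 31) · 556593219466356734553408 = 164447996660514489754416.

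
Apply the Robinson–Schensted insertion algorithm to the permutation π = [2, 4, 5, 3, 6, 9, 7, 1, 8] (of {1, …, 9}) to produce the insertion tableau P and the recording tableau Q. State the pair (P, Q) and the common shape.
P = [1, 3, 5, 6, 7, 8] / [2, 9] / [4];  Q = [1, 2, 3, 5, 6, 9] / [4, 7] / [8];  common shape = (6, 2, 1)

Row-insert the values π_1, π_2, … into P one at a time, bumping the leftmost entry strictly greater than the inserted value down to the next row. The recording tableau Q records, in position (i, j), the step at which that cell was added to P.
  Insert 2 (step 1): P = [2];  Q = [1]
  Insert 4 (step 2): P = [2, 4];  Q = [1, 2]
  Insert 5 (step 3): P = [2, 4, 5];  Q = [1, 2, 3]
  Insert 3 (step 4): P = [2, 3, 5] / [4];  Q = [1, 2, 3] / [4]
  Insert 6 (step 5): P = [2, 3, 5, 6] / [4];  Q = [1, 2, 3, 5] / [4]
  Insert 9 (step 6): P = [2, 3, 5, 6, 9] / [4];  Q = [1, 2, 3, 5, 6] / [4]
  Insert 7 (step 7): P = [2, 3, 5, 6, 7] / [4, 9];  Q = [1, 2, 3, 5, 6] / [4, 7]
  Insert 1 (step 8): P = [1, 3, 5, 6, 7] / [2, 9] / [4];  Q = [1, 2, 3, 5, 6] / [4, 7] / [8]
  Insert 8 (step 9): P = [1, 3, 5, 6, 7, 8] / [2, 9] / [4];  Q = [1, 2, 3, 5, 6, 9] / [4, 7] / [8]
Final shape: (6, 2, 1).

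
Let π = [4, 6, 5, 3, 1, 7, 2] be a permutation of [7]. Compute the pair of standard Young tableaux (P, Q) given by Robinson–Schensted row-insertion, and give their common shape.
P = [1, 2, 7] / [3, 5] / [4] / [6];  Q = [1, 2, 6] / [3, 7] / [4] / [5];  common shape = (3, 2, 1, 1)

Row-insert the values π_1, π_2, … into P one at a time, bumping the leftmost entry strictly greater than the inserted value down to the next row. The recording tableau Q records, in position (i, j), the step at which that cell was added to P.
  Insert 4 (step 1): P = [4];  Q = [1]
  Insert 6 (step 2): P = [4, 6];  Q = [1, 2]
  Insert 5 (step 3): P = [4, 5] / [6];  Q = [1, 2] / [3]
  Insert 3 (step 4): P = [3, 5] / [4] / [6];  Q = [1, 2] / [3] / [4]
  Insert 1 (step 5): P = [1, 5] / [3] / [4] / [6];  Q = [1, 2] / [3] / [4] / [5]
  Insert 7 (step 6): P = [1, 5, 7] / [3] / [4] / [6];  Q = [1, 2, 6] / [3] / [4] / [5]
  Insert 2 (step 7): P = [1, 2, 7] / [3, 5] / [4] / [6];  Q = [1, 2, 6] / [3, 7] / [4] / [5]
Final shape: (3, 2, 1, 1).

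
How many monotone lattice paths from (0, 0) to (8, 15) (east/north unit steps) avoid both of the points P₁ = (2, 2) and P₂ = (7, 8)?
Number of paths = 298218

Inclusion–exclusion. Total paths: C(23, 8) = 490314. Through P₁: C(4, 2)·C(19, 6) = 162792. Through P₂: C(15, 7)·C(8, 1) = 51480. Since P₁ is strictly southwest of P₂, a monotone path through both must visit P₁ then P₂; paths through both = C(4, 2)·C(11, 5)·C(8, 1) = 22176. Avoid both = 490314 − 162792 − 51480 + 22176 = 298218.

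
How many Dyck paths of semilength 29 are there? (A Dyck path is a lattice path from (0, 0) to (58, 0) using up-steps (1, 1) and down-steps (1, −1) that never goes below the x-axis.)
C_29 = 1002242216651368

These Dyck paths are counted by the Catalan number C_n = (1/(n + 1)) · C(2n, n). For n = 29: C_29 = (1/30) · C(58, 29) = 30067266499541040/30 = 1002242216651368.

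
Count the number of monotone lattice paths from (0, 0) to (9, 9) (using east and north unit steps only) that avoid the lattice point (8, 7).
Number of paths = 29315

Total paths from (0, 0) to (9, 9): C(18, 9) = 48620. Paths through (8, 7): (paths (0, 0) → (8, 7)) × (paths (8, 7) → (9, 9)) = C(15, 8) · C(3, 1) = 6435 · 3 = 19305. Avoidance count = 48620 − 19305 = 29315.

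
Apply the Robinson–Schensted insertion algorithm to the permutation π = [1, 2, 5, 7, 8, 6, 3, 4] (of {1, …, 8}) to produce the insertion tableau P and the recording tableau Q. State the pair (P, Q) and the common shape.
P = [1, 2, 3, 4, 8] / [5, 6] / [7];  Q = [1, 2, 3, 4, 5] / [6, 8] / [7];  common shape = (5, 2, 1)

Row-insert the values π_1, π_2, … into P one at a time, bumping the leftmost entry strictly greater than the inserted value down to the next row. The recording tableau Q records, in position (i, j), the step at which that cell was added to P.
  Insert 1 (step 1): P = [1];  Q = [1]
  Insert 2 (step 2): P = [1, 2];  Q = [1, 2]
  Insert 5 (step 3): P = [1, 2, 5];  Q = [1, 2, 3]
  Insert 7 (step 4): P = [1, 2, 5, 7];  Q = [1, 2, 3, 4]
  Insert 8 (step 5): P = [1, 2, 5, 7, 8];  Q = [1, 2, 3, 4, 5]
  Insert 6 (step 6): P = [1, 2, 5, 6, 8] / [7];  Q = [1, 2, 3, 4, 5] / [6]
  Insert 3 (step 7): P = [1, 2, 3, 6, 8] / [5] / [7];  Q = [1, 2, 3, 4, 5] / [6] / [7]
  Insert 4 (step 8): P = [1, 2, 3, 4, 8] / [5, 6] / [7];  Q = [1, 2, 3, 4, 5] / [6, 8] / [7]
Final shape: (5, 2, 1).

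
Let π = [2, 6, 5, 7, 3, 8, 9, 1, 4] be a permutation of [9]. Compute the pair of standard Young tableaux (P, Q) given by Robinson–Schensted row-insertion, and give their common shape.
P = [1, 3, 4, 8, 9] / [2, 7] / [5] / [6];  Q = [1, 2, 4, 6, 7] / [3, 9] / [5] / [8];  common shape = (5, 2, 1, 1)

Row-insert the values π_1, π_2, … into P one at a time, bumping the leftmost entry strictly greater than the inserted value down to the next row. The recording tableau Q records, in position (i, j), the step at which that cell was added to P.
  Insert 2 (step 1): P = [2];  Q = [1]
  Insert 6 (step 2): P = [2, 6];  Q = [1, 2]
  Insert 5 (step 3): P = [2, 5] / [6];  Q = [1, 2] / [3]
  Insert 7 (step 4): P = [2, 5, 7] / [6];  Q = [1, 2, 4] / [3]
  Insert 3 (step 5): P = [2, 3, 7] / [5] / [6];  Q = [1, 2, 4] / [3] / [5]
  Insert 8 (step 6): P = [2, 3, 7, 8] / [5] / [6];  Q = [1, 2, 4, 6] / [3] / [5]
  Insert 9 (step 7): P = [2, 3, 7, 8, 9] / [5] / [6];  Q = [1, 2, 4, 6, 7] / [3] / [5]
  Insert 1 (step 8): P = [1, 3, 7, 8, 9] / [2] / [5] / [6];  Q = [1, 2, 4, 6, 7] / [3] / [5] / [8]
  Insert 4 (step 9): P = [1, 3, 4, 8, 9] / [2, 7] / [5] / [6];  Q = [1, 2, 4, 6, 7] / [3, 9] / [5] / [8]
Final shape: (5, 2, 1, 1).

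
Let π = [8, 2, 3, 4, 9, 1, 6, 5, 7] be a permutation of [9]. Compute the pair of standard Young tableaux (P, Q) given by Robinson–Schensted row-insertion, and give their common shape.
P = [1, 3, 4, 5, 7] / [2, 6] / [8, 9];  Q = [1, 3, 4, 5, 9] / [2, 7] / [6, 8];  common shape = (5, 2, 2)

Row-insert the values π_1, π_2, … into P one at a time, bumping the leftmost entry strictly greater than the inserted value down to the next row. The recording tableau Q records, in position (i, j), the step at which that cell was added to P.
  Insert 8 (step 1): P = [8];  Q = [1]
  Insert 2 (step 2): P = [2] / [8];  Q = [1] / [2]
  Insert 3 (step 3): P = [2, 3] / [8];  Q = [1, 3] / [2]
  Insert 4 (step 4): P = [2, 3, 4] / [8];  Q = [1, 3, 4] / [2]
  Insert 9 (step 5): P = [2, 3, 4, 9] / [8];  Q = [1, 3, 4, 5] / [2]
  Insert 1 (step 6): P = [1, 3, 4, 9] / [2] / [8];  Q = [1, 3, 4, 5] / [2] / [6]
  Insert 6 (step 7): P = [1, 3, 4, 6] / [2, 9] / [8];  Q = [1, 3, 4, 5] / [2, 7] / [6]
  Insert 5 (step 8): P = [1, 3, 4, 5] / [2, 6] / [8, 9];  Q = [1, 3, 4, 5] / [2, 7] / [6, 8]
  Insert 7 (step 9): P = [1, 3, 4, 5, 7] / [2, 6] / [8, 9];  Q = [1, 3, 4, 5, 9] / [2, 7] / [6, 8]
Final shape: (5, 2, 2).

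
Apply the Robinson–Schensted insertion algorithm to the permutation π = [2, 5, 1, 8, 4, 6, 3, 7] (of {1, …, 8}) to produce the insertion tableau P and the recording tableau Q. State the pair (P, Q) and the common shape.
P = [1, 3, 6, 7] / [2, 4, 8] / [5];  Q = [1, 2, 4, 8] / [3, 5, 6] / [7];  common shape = (4, 3, 1)

Row-insert the values π_1, π_2, … into P one at a time, bumping the leftmost entry strictly greater than the inserted value down to the next row. The recording tableau Q records, in position (i, j), the step at which that cell was added to P.
  Insert 2 (step 1): P = [2];  Q = [1]
  Insert 5 (step 2): P = [2, 5];  Q = [1, 2]
  Insert 1 (step 3): P = [1, 5] / [2];  Q = [1, 2] / [3]
  Insert 8 (step 4): P = [1, 5, 8] / [2];  Q = [1, 2, 4] / [3]
  Insert 4 (step 5): P = [1, 4, 8] / [2, 5];  Q = [1, 2, 4] / [3, 5]
  Insert 6 (step 6): P = [1, 4, 6] / [2, 5, 8];  Q = [1, 2, 4] / [3, 5, 6]
  Insert 3 (step 7): P = [1, 3, 6] / [2, 4, 8] / [5];  Q = [1, 2, 4] / [3, 5, 6] / [7]
  Insert 7 (step 8): P = [1, 3, 6, 7] / [2, 4, 8] / [5];  Q = [1, 2, 4, 8] / [3, 5, 6] / [7]
Final shape: (4, 3, 1).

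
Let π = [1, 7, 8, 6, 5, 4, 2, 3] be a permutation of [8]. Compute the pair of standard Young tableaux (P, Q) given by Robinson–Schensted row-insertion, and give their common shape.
P = [1, 2, 3] / [4, 8] / [5] / [6] / [7];  Q = [1, 2, 3] / [4, 8] / [5] / [6] / [7];  common shape = (3, 2, 1, 1, 1)

Row-insert the values π_1, π_2, … into P one at a time, bumping the leftmost entry strictly greater than the inserted value down to the next row. The recording tableau Q records, in position (i, j), the step at which that cell was added to P.
  Insert 1 (step 1): P = [1];  Q = [1]
  Insert 7 (step 2): P = [1, 7];  Q = [1, 2]
  Insert 8 (step 3): P = [1, 7, 8];  Q = [1, 2, 3]
  Insert 6 (step 4): P = [1, 6, 8] / [7];  Q = [1, 2, 3] / [4]
  Insert 5 (step 5): P = [1, 5, 8] / [6] / [7];  Q = [1, 2, 3] / [4] / [5]
  Insert 4 (step 6): P = [1, 4, 8] / [5] / [6] / [7];  Q = [1, 2, 3] / [4] / [5] / [6]
  Insert 2 (step 7): P = [1, 2, 8] / [4] / [5] / [6] / [7];  Q = [1, 2, 3] / [4] / [5] / [6] / [7]
  Insert 3 (step 8): P = [1, 2, 3] / [4, 8] / [5] / [6] / [7];  Q = [1, 2, 3] / [4, 8] / [5] / [6] / [7]
Final shape: (3, 2, 1, 1, 1).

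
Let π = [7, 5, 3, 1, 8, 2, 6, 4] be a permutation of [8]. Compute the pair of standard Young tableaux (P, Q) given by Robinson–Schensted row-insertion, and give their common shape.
P = [1, 2, 4] / [3, 6] / [5, 8] / [7];  Q = [1, 5, 7] / [2, 6] / [3, 8] / [4];  common shape = (3, 2, 2, 1)

Row-insert the values π_1, π_2, … into P one at a time, bumping the leftmost entry strictly greater than the inserted value down to the next row. The recording tableau Q records, in position (i, j), the step at which that cell was added to P.
  Insert 7 (step 1): P = [7];  Q = [1]
  Insert 5 (step 2): P = [5] / [7];  Q = [1] / [2]
  Insert 3 (step 3): P = [3] / [5] / [7];  Q = [1] / [2] / [3]
  Insert 1 (step 4): P = [1] / [3] / [5] / [7];  Q = [1] / [2] / [3] / [4]
  Insert 8 (step 5): P = [1, 8] / [3] / [5] / [7];  Q = [1, 5] / [2] / [3] / [4]
  Insert 2 (step 6): P = [1, 2] / [3, 8] / [5] / [7];  Q = [1, 5] / [2, 6] / [3] / [4]
  Insert 6 (step 7): P = [1, 2, 6] / [3, 8] / [5] / [7];  Q = [1, 5, 7] / [2, 6] / [3] / [4]
  Insert 4 (step 8): P = [1, 2, 4] / [3, 6] / [5, 8] / [7];  Q = [1, 5, 7] / [2, 6] / [3, 8] / [4]
Final shape: (3, 2, 2, 1).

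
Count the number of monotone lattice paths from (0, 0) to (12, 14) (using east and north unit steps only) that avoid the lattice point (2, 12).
Number of paths = 9651694

Total paths from (0, 0) to (12, 14): C(26, 12) = 9657700. Paths through (2, 12): (paths (0, 0) → (2, 12)) × (paths (2, 12) → (12, 14)) = C(14, 2) · C(12, 10) = 91 · 66 = 6006. Avoidance count = 9657700 − 6006 = 9651694.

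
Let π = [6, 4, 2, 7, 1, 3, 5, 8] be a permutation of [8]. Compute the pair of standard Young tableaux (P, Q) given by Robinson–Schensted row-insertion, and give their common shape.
P = [1, 3, 5, 8] / [2, 7] / [4] / [6];  Q = [1, 4, 7, 8] / [2, 6] / [3] / [5];  common shape = (4, 2, 1, 1)

Row-insert the values π_1, π_2, … into P one at a time, bumping the leftmost entry strictly greater than the inserted value down to the next row. The recording tableau Q records, in position (i, j), the step at which that cell was added to P.
  Insert 6 (step 1): P = [6];  Q = [1]
  Insert 4 (step 2): P = [4] / [6];  Q = [1] / [2]
  Insert 2 (step 3): P = [2] / [4] / [6];  Q = [1] / [2] / [3]
  Insert 7 (step 4): P = [2, 7] / [4] / [6];  Q = [1, 4] / [2] / [3]
  Insert 1 (step 5): P = [1, 7] / [2] / [4] / [6];  Q = [1, 4] / [2] / [3] / [5]
  Insert 3 (step 6): P = [1, 3] / [2, 7] / [4] / [6];  Q = [1, 4] / [2, 6] / [3] / [5]
  Insert 5 (step 7): P = [1, 3, 5] / [2, 7] / [4] / [6];  Q = [1, 4, 7] / [2, 6] / [3] / [5]
  Insert 8 (step 8): P = [1, 3, 5, 8] / [2, 7] / [4] / [6];  Q = [1, 4, 7, 8] / [2, 6] / [3] / [5]
Final shape: (4, 2, 1, 1).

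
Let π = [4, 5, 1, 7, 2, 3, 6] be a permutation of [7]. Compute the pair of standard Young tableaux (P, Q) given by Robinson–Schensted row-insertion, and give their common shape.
P = [1, 2, 3, 6] / [4, 5, 7];  Q = [1, 2, 4, 7] / [3, 5, 6];  common shape = (4, 3)

Row-insert the values π_1, π_2, … into P one at a time, bumping the leftmost entry strictly greater than the inserted value down to the next row. The recording tableau Q records, in position (i, j), the step at which that cell was added to P.
  Insert 4 (step 1): P = [4];  Q = [1]
  Insert 5 (step 2): P = [4, 5];  Q = [1, 2]
  Insert 1 (step 3): P = [1, 5] / [4];  Q = [1, 2] / [3]
  Insert 7 (step 4): P = [1, 5, 7] / [4];  Q = [1, 2, 4] / [3]
  Insert 2 (step 5): P = [1, 2, 7] / [4, 5];  Q = [1, 2, 4] / [3, 5]
  Insert 3 (step 6): P = [1, 2, 3] / [4, 5, 7];  Q = [1, 2, 4] / [3, 5, 6]
  Insert 6 (step 7): P = [1, 2, 3, 6] / [4, 5, 7];  Q = [1, 2, 4, 7] / [3, 5, 6]
Final shape: (4, 3).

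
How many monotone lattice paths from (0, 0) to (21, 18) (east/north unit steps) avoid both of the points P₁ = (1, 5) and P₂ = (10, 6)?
Number of paths = 48173829406

Inclusion–exclusion. Total paths: C(39, 21) = 62359143990. Through P₁: C(6, 1)·C(33, 20) = 3438998640. Through P₂: C(16, 10)·C(23, 11) = 10827440624. Since P₁ is strictly southwest of P₂, a monotone path through both must visit P₁ then P₂; paths through both = C(6, 1)·C(10, 9)·C(23, 11) = 81124680. Avoid both = 62359143990 − 3438998640 − 10827440624 + 81124680 = 48173829406.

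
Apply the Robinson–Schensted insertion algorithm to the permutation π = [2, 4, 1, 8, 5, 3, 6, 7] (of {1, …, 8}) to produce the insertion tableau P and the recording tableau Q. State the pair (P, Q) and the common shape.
P = [1, 3, 5, 6, 7] / [2, 4] / [8];  Q = [1, 2, 4, 7, 8] / [3, 5] / [6];  common shape = (5, 2, 1)

Row-insert the values π_1, π_2, … into P one at a time, bumping the leftmost entry strictly greater than the inserted value down to the next row. The recording tableau Q records, in position (i, j), the step at which that cell was added to P.
  Insert 2 (step 1): P = [2];  Q = [1]
  Insert 4 (step 2): P = [2, 4];  Q = [1, 2]
  Insert 1 (step 3): P = [1, 4] / [2];  Q = [1, 2] / [3]
  Insert 8 (step 4): P = [1, 4, 8] / [2];  Q = [1, 2, 4] / [3]
  Insert 5 (step 5): P = [1, 4, 5] / [2, 8];  Q = [1, 2, 4] / [3, 5]
  Insert 3 (step 6): P = [1, 3, 5] / [2, 4] / [8];  Q = [1, 2, 4] / [3, 5] / [6]
  Insert 6 (step 7): P = [1, 3, 5, 6] / [2, 4] / [8];  Q = [1, 2, 4, 7] / [3, 5] / [6]
  Insert 7 (step 8): P = [1, 3, 5, 6, 7] / [2, 4] / [8];  Q = [1, 2, 4, 7, 8] / [3, 5] / [6]
Final shape: (5, 2, 1).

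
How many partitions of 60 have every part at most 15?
p(60, parts ≤ 15) = 552767

Use the recurrence p(n, m) = p(n, m−1) + p(n−m, m): either the largest part is < m (count p(n, m−1)) or the largest part is exactly m (remove one copy of m, count p(n−m, m)). With p(0, ·) = 1 this gives p(60, parts ≤ 15) = 552767. (By conjugating Young diagrams, this also counts partitions of 60 into at most 15 parts.)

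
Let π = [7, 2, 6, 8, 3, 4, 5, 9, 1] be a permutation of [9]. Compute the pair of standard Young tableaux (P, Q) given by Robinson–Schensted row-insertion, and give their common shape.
P = [1, 3, 4, 5, 9] / [2, 8] / [6] / [7];  Q = [1, 3, 4, 7, 8] / [2, 6] / [5] / [9];  common shape = (5, 2, 1, 1)

Row-insert the values π_1, π_2, … into P one at a time, bumping the leftmost entry strictly greater than the inserted value down to the next row. The recording tableau Q records, in position (i, j), the step at which that cell was added to P.
  Insert 7 (step 1): P = [7];  Q = [1]
  Insert 2 (step 2): P = [2] / [7];  Q = [1] / [2]
  Insert 6 (step 3): P = [2, 6] / [7];  Q = [1, 3] / [2]
  Insert 8 (step 4): P = [2, 6, 8] / [7];  Q = [1, 3, 4] / [2]
  Insert 3 (step 5): P = [2, 3, 8] / [6] / [7];  Q = [1, 3, 4] / [2] / [5]
  Insert 4 (step 6): P = [2, 3, 4] / [6, 8] / [7];  Q = [1, 3, 4] / [2, 6] / [5]
  Insert 5 (step 7): P = [2, 3, 4, 5] / [6, 8] / [7];  Q = [1, 3, 4, 7] / [2, 6] / [5]
  Insert 9 (step 8): P = [2, 3, 4, 5, 9] / [6, 8] / [7];  Q = [1, 3, 4, 7, 8] / [2, 6] / [5]
  Insert 1 (step 9): P = [1, 3, 4, 5, 9] / [2, 8] / [6] / [7];  Q = [1, 3, 4, 7, 8] / [2, 6] / [5] / [9]
Final shape: (5, 2, 1, 1).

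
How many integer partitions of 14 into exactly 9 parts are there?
p(14, 9 parts) = 7

Partitions of n into exactly k parts ↔ partitions of n − k into at most k parts (subtract 1 from each part). For n = 14, k = 9, the partitions are: 6+1+1+1+1+1+1+1+1, 5+2+1+1+1+1+1+1+1, 4+3+1+1+1+1+1+1+1, 4+2+2+1+1+1+1+1+1, 3+3+2+1+1+1+1+1+1, 3+2+2+2+1+1+1+1+1, 2+2+2+2+2+1+1+1+1. Count = 7.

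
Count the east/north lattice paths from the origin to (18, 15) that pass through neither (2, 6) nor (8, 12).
Number of paths = 951326992

Inclusion–exclusion. Total paths: C(33, 18) = 1037158320. Through P₁: C(8, 2)·C(25, 16) = 57203300. Through P₂: C(20, 8)·C(13, 10) = 36027420. Since P₁ is strictly southwest of P₂, a monotone path through both must visit P₁ then P₂; paths through both = C(8, 2)·C(12, 6)·C(13, 10) = 7399392. Avoid both = 1037158320 − 57203300 − 36027420 + 7399392 = 951326992.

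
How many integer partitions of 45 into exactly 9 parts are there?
p(45, 9 parts) = 7657

Partitions of n into exactly k parts are in bijection with partitions of n − k into at most k parts (subtract 1 from each part). So p(45, exactly 9) = p(36, parts ≤ 9). Computing via the recurrence p(m, j) = p(m, j−1) + p(m−j, j) gives 7657.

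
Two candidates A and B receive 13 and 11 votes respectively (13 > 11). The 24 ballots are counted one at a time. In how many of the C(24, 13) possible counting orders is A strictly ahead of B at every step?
Strict-lead orderings = 208012

Total orderings of the 24 votes with 13 for A: C(24, 13) = 2496144. By the Bertrand ballot formula (Cycle Lemma / reflection principle), the number of orderings in which A is strictly ahead of B throughout is (p − q)/(p + q) · C(p + q, p) = (13 − 11)/(13 + 11) · 2496144 = 208012.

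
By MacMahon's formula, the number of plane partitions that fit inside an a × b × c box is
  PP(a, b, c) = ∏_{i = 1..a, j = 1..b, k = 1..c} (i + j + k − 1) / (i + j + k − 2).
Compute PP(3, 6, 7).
PP(3, 6, 7) = 131589315

Evaluate the triple product over i = 1..3, j = 1..6, k = 1..7. The factors are (2/1) · (3/2) · (4/3) · (5/4) · (6/5) · (7/6) · (8/7) · (3/2) · … (126 factors total). The numerators and denominators telescope so the product is an integer; carrying out the multiplication exactly gives PP(3, 6, 7) = 131589315.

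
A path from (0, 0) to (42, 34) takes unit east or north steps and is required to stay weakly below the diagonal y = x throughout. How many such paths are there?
Number of paths = 951385550073787350900

By the reflection principle (André's argument), the number of monotone paths to (42, 34) with n ≤ m that never go above y = x is C(76, 42) − C(76, 43) = 4545508739241428454300 − 3594123189167641103400 = 951385550073787350900.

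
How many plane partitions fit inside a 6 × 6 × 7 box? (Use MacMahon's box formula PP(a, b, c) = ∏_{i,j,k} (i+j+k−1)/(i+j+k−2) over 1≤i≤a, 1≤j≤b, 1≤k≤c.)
PP(6, 6, 7) = 29706808370096

Evaluate the triple product over i = 1..6, j = 1..6, k = 1..7. The factors are (2/1) · (3/2) · (4/3) · (5/4) · (6/5) · (7/6) · (8/7) · (3/2) · … (252 factors total). The numerators and denominators telescope so the product is an integer; carrying out the multiplication exactly gives PP(6, 6, 7) = 29706808370096.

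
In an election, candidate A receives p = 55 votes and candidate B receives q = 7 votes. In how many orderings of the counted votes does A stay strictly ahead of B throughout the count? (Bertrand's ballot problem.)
Strict-lead orderings = 380745408

Total orderings of the 62 votes with 55 for A: C(62, 55) = 491796152. By the Bertrand ballot formula (Cycle Lemma / reflection principle), the number of orderings in which A is strictly ahead of B throughout is (p − q)/(p + q) · C(p + q, p) = (55 − 7)/(55 + 7) · 491796152 = 380745408.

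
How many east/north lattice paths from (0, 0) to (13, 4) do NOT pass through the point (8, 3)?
Number of paths = 1390

Total paths from (0, 0) to (13, 4): C(17, 13) = 2380. Paths through (8, 3): (paths (0, 0) → (8, 3)) × (paths (8, 3) → (13, 4)) = C(11, 8) · C(6, 5) = 165 · 6 = 990. Avoidance count = 2380 − 990 = 1390.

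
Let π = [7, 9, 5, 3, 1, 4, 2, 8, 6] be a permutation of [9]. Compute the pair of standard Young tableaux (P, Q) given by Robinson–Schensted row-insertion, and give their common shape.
P = [1, 2, 6] / [3, 4, 8] / [5, 9] / [7];  Q = [1, 2, 8] / [3, 6, 9] / [4, 7] / [5];  common shape = (3, 3, 2, 1)

Row-insert the values π_1, π_2, … into P one at a time, bumping the leftmost entry strictly greater than the inserted value down to the next row. The recording tableau Q records, in position (i, j), the step at which that cell was added to P.
  Insert 7 (step 1): P = [7];  Q = [1]
  Insert 9 (step 2): P = [7, 9];  Q = [1, 2]
  Insert 5 (step 3): P = [5, 9] / [7];  Q = [1, 2] / [3]
  Insert 3 (step 4): P = [3, 9] / [5] / [7];  Q = [1, 2] / [3] / [4]
  Insert 1 (step 5): P = [1, 9] / [3] / [5] / [7];  Q = [1, 2] / [3] / [4] / [5]
  Insert 4 (step 6): P = [1, 4] / [3, 9] / [5] / [7];  Q = [1, 2] / [3, 6] / [4] / [5]
  Insert 2 (step 7): P = [1, 2] / [3, 4] / [5, 9] / [7];  Q = [1, 2] / [3, 6] / [4, 7] / [5]
  Insert 8 (step 8): P = [1, 2, 8] / [3, 4] / [5, 9] / [7];  Q = [1, 2, 8] / [3, 6] / [4, 7] / [5]
  Insert 6 (step 9): P = [1, 2, 6] / [3, 4, 8] / [5, 9] / [7];  Q = [1, 2, 8] / [3, 6, 9] / [4, 7] / [5]
Final shape: (3, 3, 2, 1).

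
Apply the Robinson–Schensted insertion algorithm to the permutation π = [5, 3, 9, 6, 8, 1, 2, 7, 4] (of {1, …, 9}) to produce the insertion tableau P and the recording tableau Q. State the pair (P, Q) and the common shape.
P = [1, 2, 4] / [3, 6, 7] / [5, 8] / [9];  Q = [1, 3, 5] / [2, 4, 8] / [6, 7] / [9];  common shape = (3, 3, 2, 1)

Row-insert the values π_1, π_2, … into P one at a time, bumping the leftmost entry strictly greater than the inserted value down to the next row. The recording tableau Q records, in position (i, j), the step at which that cell was added to P.
  Insert 5 (step 1): P = [5];  Q = [1]
  Insert 3 (step 2): P = [3] / [5];  Q = [1] / [2]
  Insert 9 (step 3): P = [3, 9] / [5];  Q = [1, 3] / [2]
  Insert 6 (step 4): P = [3, 6] / [5, 9];  Q = [1, 3] / [2, 4]
  Insert 8 (step 5): P = [3, 6, 8] / [5, 9];  Q = [1, 3, 5] / [2, 4]
  Insert 1 (step 6): P = [1, 6, 8] / [3, 9] / [5];  Q = [1, 3, 5] / [2, 4] / [6]
  Insert 2 (step 7): P = [1, 2, 8] / [3, 6] / [5, 9];  Q = [1, 3, 5] / [2, 4] / [6, 7]
  Insert 7 (step 8): P = [1, 2, 7] / [3, 6, 8] / [5, 9];  Q = [1, 3, 5] / [2, 4, 8] / [6, 7]
  Insert 4 (step 9): P = [1, 2, 4] / [3, 6, 7] / [5, 8] / [9];  Q = [1, 3, 5] / [2, 4, 8] / [6, 7] / [9]
Final shape: (3, 3, 2, 1).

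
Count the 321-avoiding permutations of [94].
C_94 = 239993345518077005168915776623476723006280827488229600

These 321-avoiding permutations are counted by the Catalan number C_n = (1/(n + 1)) · C(2n, n). For n = 94: C_94 = (1/95) · C(188, 94) = 22799367824217315491046998779230288685596678611381812000/95 = 239993345518077005168915776623476723006280827488229600.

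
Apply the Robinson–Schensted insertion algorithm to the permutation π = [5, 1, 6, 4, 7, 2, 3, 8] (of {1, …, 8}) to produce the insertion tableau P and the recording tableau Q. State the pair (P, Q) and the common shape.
P = [1, 2, 3, 8] / [4, 6, 7] / [5];  Q = [1, 3, 5, 8] / [2, 4, 7] / [6];  common shape = (4, 3, 1)

Row-insert the values π_1, π_2, … into P one at a time, bumping the leftmost entry strictly greater than the inserted value down to the next row. The recording tableau Q records, in position (i, j), the step at which that cell was added to P.
  Insert 5 (step 1): P = [5];  Q = [1]
  Insert 1 (step 2): P = [1] / [5];  Q = [1] / [2]
  Insert 6 (step 3): P = [1, 6] / [5];  Q = [1, 3] / [2]
  Insert 4 (step 4): P = [1, 4] / [5, 6];  Q = [1, 3] / [2, 4]
  Insert 7 (step 5): P = [1, 4, 7] / [5, 6];  Q = [1, 3, 5] / [2, 4]
  Insert 2 (step 6): P = [1, 2, 7] / [4, 6] / [5];  Q = [1, 3, 5] / [2, 4] / [6]
  Insert 3 (step 7): P = [1, 2, 3] / [4, 6, 7] / [5];  Q = [1, 3, 5] / [2, 4, 7] / [6]
  Insert 8 (step 8): P = [1, 2, 3, 8] / [4, 6, 7] / [5];  Q = [1, 3, 5, 8] / [2, 4, 7] / [6]
Final shape: (4, 3, 1).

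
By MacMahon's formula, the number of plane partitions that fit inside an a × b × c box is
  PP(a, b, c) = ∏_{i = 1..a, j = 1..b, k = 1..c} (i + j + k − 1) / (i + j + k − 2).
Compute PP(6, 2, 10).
PP(6, 2, 10) = 14158144

Evaluate the triple product over i = 1..6, j = 1..2, k = 1..10. The factors are (2/1) · (3/2) · (4/3) · (5/4) · (6/5) · (7/6) · (8/7) · (9/8) · … (120 factors total). The numerators and denominators telescope so the product is an integer; carrying out the multiplication exactly gives PP(6, 2, 10) = 14158144.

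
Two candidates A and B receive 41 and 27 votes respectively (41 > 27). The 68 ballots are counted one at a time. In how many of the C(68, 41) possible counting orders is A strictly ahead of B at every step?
Strict-lead orderings = 1401733046198382128

Total orderings of the 68 votes with 41 for A: C(68, 41) = 6808417652963570336. By the Bertrand ballot formula (Cycle Lemma / reflection principle), the number of orderings in which A is strictly ahead of B throughout is (p − q)/(p + q) · C(p + q, p) = (41 − 27)/(41 + 27) · 6808417652963570336 = 1401733046198382128.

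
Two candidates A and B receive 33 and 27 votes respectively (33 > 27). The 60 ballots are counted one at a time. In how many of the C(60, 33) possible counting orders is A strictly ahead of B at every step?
Strict-lead orderings = 8800480226417474

Total orderings of the 60 votes with 33 for A: C(60, 33) = 88004802264174740. By the Bertrand ballot formula (Cycle Lemma / reflection principle), the number of orderings in which A is strictly ahead of B throughout is (p − q)/(p + q) · C(p + q, p) = (33 − 27)/(33 + 27) · 88004802264174740 = 8800480226417474.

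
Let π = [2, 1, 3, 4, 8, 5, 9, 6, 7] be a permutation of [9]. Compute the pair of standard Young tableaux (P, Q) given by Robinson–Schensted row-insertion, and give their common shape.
P = [1, 3, 4, 5, 6, 7] / [2, 8, 9];  Q = [1, 3, 4, 5, 7, 9] / [2, 6, 8];  common shape = (6, 3)

Row-insert the values π_1, π_2, … into P one at a time, bumping the leftmost entry strictly greater than the inserted value down to the next row. The recording tableau Q records, in position (i, j), the step at which that cell was added to P.
  Insert 2 (step 1): P = [2];  Q = [1]
  Insert 1 (step 2): P = [1] / [2];  Q = [1] / [2]
  Insert 3 (step 3): P = [1, 3] / [2];  Q = [1, 3] / [2]
  Insert 4 (step 4): P = [1, 3, 4] / [2];  Q = [1, 3, 4] / [2]
  Insert 8 (step 5): P = [1, 3, 4, 8] / [2];  Q = [1, 3, 4, 5] / [2]
  Insert 5 (step 6): P = [1, 3, 4, 5] / [2, 8];  Q = [1, 3, 4, 5] / [2, 6]
  Insert 9 (step 7): P = [1, 3, 4, 5, 9] / [2, 8];  Q = [1, 3, 4, 5, 7] / [2, 6]
  Insert 6 (step 8): P = [1, 3, 4, 5, 6] / [2, 8, 9];  Q = [1, 3, 4, 5, 7] / [2, 6, 8]
  Insert 7 (step 9): P = [1, 3, 4, 5, 6, 7] / [2, 8, 9];  Q = [1, 3, 4, 5, 7, 9] / [2, 6, 8]
Final shape: (6, 3).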